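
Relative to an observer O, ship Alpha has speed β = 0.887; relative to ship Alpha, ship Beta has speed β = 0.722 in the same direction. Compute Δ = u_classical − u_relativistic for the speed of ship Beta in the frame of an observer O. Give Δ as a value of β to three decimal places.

Galilean: u_cl = 0.722 + 0.887 = 1.6090.
Relativistic: u_rel = (0.722 + 0.887) / (1 + 0.722·0.887) = 1.6090/1.6404 = 0.9808.
Δ = 1.6090 − 0.9808 = 0.6282.
(The classical prediction exceeds c; the relativistic result does not.)

Δ = 0.628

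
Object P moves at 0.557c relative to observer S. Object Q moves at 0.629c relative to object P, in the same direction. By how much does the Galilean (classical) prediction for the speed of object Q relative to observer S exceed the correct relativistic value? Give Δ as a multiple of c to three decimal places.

Δ = 0.308c

Galilean: u_cl = 0.629 + 0.557 = 1.1860.
Relativistic: u_rel = (0.629 + 0.557) / (1 + 0.629·0.557) = 1.1860/1.3504 = 0.8783.
Δ = 1.1860 − 0.8783 = 0.3077.
(The classical prediction exceeds c; the relativistic result does not.)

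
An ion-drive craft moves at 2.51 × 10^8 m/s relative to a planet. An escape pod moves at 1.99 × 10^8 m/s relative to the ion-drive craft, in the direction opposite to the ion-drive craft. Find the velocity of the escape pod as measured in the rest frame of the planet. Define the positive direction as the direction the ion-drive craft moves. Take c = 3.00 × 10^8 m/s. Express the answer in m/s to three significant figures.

In units of c (dividing by 3.00 × 10^8 m/s): v = 0.837, u' = -0.663.
u = (u' + v)/(1 + u'v/c²):
u = (-0.663 + 0.837) / (1 + (-0.663)·0.837) = 0.1733/0.4450 = 0.3895
Converting back: u = 0.3895 × 3.00 × 10^8 m/s.

+1.17 × 10^8 m/s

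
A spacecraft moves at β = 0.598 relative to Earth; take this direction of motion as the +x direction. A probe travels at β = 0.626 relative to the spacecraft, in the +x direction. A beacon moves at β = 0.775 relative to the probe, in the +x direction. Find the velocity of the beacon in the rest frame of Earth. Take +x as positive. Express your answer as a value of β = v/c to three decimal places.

Apply u = (u' + v)/(1 + u'v/c²) successively, working outward toward Earth.
Start: velocity of the spacecraft relative to Earth = 0.5980c.
Compose with the probe (u' = 0.626 in the spacecraft frame): u_1 = (0.626 + 0.598) / (1 + 0.626·0.598) = 1.2240/1.3743 = 0.8906.
Compose with the beacon (u' = 0.775 in the probe frame): u_2 = (0.775 + 0.891) / (1 + 0.775·0.891) = 1.6656/1.6902 = 0.9854.

β = 0.985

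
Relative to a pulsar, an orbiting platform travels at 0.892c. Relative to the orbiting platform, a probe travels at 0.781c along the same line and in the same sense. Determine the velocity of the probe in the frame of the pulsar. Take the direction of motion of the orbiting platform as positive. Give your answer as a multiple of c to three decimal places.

0.986c

With v = 0.892 and u' = 0.781 (in units of c),
u = (u' + v)/(1 + u'v/c²):
u = (0.781 + 0.892) / (1 + 0.781·0.892) = 1.6730/1.6967 = 0.9861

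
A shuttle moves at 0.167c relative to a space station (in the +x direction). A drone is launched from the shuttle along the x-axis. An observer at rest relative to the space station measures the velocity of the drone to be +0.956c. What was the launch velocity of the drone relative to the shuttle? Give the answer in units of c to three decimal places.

Invert the composition law: u' = (u − v)/(1 − uv/c²).
u' = (0.956 − 0.167) / (1 − (0.956)(0.167)) = 0.7890/0.8403 = 0.9389.

+0.939c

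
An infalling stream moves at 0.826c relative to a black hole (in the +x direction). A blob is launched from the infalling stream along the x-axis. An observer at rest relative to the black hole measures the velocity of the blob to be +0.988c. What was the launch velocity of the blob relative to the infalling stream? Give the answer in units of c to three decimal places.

Invert the composition law: u' = (u − v)/(1 − uv/c²).
u' = (0.988 − 0.826) / (1 − (0.988)(0.826)) = 0.1620/0.1839 = 0.8809.

+0.881c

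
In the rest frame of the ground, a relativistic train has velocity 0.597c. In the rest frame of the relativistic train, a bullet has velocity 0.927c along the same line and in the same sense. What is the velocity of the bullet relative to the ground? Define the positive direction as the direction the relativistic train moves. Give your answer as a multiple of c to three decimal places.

0.981c

With v = 0.597 and u' = 0.927 (in units of c),
u = (u' + v)/(1 + u'v/c²):
u = (0.927 + 0.597) / (1 + 0.927·0.597) = 1.5240/1.5534 = 0.9811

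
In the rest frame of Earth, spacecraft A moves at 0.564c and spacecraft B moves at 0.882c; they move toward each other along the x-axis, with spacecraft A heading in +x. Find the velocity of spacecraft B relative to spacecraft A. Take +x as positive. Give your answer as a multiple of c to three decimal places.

β_A = 0.564, β_B = -0.882.
Transform to A's frame with the inverse velocity-addition law: u' = (u − v)/(1 − uv/c²), taking u = β_B and v = β_A.
u' = (-0.882 − 0.564) / (1 − (0.564)(-0.882)) = -1.4460/1.4974 = -0.9656.

-0.966c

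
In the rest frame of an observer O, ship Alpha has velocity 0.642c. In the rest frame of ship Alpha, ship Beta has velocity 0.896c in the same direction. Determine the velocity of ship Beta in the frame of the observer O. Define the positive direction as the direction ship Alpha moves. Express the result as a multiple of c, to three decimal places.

0.976c

With v = 0.642 and u' = 0.896 (in units of c),
u = (u' + v)/(1 + u'v/c²):
u = (0.896 + 0.642) / (1 + 0.896·0.642) = 1.5380/1.5752 = 0.9764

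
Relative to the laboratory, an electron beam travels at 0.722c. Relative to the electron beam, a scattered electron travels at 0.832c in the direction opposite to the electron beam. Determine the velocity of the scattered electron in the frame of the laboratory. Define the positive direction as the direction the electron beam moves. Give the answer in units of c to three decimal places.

-0.275c

With v = 0.722 and u' = -0.832 (in units of c),
u = (u' + v)/(1 + u'v/c²):
u = (-0.832 + 0.722) / (1 + (-0.832)·0.722) = -0.1100/0.3993 = -0.2755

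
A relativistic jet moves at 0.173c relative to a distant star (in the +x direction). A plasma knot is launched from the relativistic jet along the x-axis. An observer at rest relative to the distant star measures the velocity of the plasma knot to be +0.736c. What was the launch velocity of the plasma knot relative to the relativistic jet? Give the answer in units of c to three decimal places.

+0.645c

Invert the composition law: u' = (u − v)/(1 − uv/c²).
u' = (0.736 − 0.173) / (1 − (0.736)(0.173)) = 0.5630/0.8727 = 0.6451.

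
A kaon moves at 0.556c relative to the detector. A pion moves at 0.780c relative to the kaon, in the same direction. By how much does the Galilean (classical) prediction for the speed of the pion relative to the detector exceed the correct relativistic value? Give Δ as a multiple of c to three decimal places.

Δ = 0.404c

Galilean: u_cl = 0.780 + 0.556 = 1.3360.
Relativistic: u_rel = (0.780 + 0.556) / (1 + 0.780·0.556) = 1.3360/1.4337 = 0.9319.
Δ = 1.3360 − 0.9319 = 0.4041.
(The classical prediction exceeds c; the relativistic result does not.)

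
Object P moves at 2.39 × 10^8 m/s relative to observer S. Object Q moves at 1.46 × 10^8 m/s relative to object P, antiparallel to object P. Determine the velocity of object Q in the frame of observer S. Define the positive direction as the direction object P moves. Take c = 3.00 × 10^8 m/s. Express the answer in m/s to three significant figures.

+1.52 × 10^8 m/s

In units of c (dividing by 3.00 × 10^8 m/s): v = 0.797, u' = -0.487.
u = (u' + v)/(1 + u'v/c²):
u = (-0.487 + 0.797) / (1 + (-0.487)·0.797) = 0.3100/0.6123 = 0.5063
(Galilean addition would give +0.310c.)
Converting back: u = 0.5063 × 3.00 × 10^8 m/s.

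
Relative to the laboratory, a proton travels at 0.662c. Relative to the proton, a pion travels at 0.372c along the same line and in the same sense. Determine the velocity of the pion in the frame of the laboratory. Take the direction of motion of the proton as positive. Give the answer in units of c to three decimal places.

0.830c

With v = 0.662 and u' = 0.372 (in units of c),
u = (u' + v)/(1 + u'v/c²):
u = (0.372 + 0.662) / (1 + 0.372·0.662) = 1.0340/1.2463 = 0.8297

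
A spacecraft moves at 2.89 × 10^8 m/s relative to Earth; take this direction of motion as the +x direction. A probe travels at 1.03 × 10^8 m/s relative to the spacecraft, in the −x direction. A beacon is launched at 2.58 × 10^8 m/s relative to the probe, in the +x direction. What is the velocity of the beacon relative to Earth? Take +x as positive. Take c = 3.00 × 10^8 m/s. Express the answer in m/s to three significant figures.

Apply u = (u' + v)/(1 + u'v/c²) successively, working outward toward Earth.
(Dividing each given speed by c = 3.00 × 10^8 m/s to work in units of c.)
Start: velocity of the spacecraft relative to Earth = 0.9633c.
Compose with the probe (u' = -0.343 in the spacecraft frame): u_1 = (-0.343 + 0.963) / (1 + (-0.343)·0.963) = 0.6200/0.6693 = 0.9264.
Compose with the beacon (u' = 0.860 in the probe frame): u_2 = (0.860 + 0.926) / (1 + 0.860·0.926) = 1.7864/1.7967 = 0.9943.
So u = 0.9943 × 3.00 × 10^8 m/s.

+2.98 × 10^8 m/s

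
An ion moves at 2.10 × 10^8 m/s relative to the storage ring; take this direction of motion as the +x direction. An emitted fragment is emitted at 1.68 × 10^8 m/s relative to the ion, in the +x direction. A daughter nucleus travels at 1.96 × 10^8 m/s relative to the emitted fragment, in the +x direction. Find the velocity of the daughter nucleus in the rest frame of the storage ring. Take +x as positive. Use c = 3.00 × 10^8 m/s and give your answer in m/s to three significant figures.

2.94 × 10^8 m/s

Apply u = (u' + v)/(1 + u'v/c²) successively, working outward toward the storage ring.
(Dividing each given speed by c = 3.00 × 10^8 m/s to work in units of c.)
Start: velocity of the ion relative to the storage ring = 0.7000c.
Compose with the emitted fragment (u' = 0.560 in the ion frame): u_1 = (0.560 + 0.700) / (1 + 0.560·0.700) = 1.2600/1.3920 = 0.9052.
Compose with the daughter nucleus (u' = 0.653 in the emitted fragment frame): u_2 = (0.653 + 0.905) / (1 + 0.653·0.905) = 1.5585/1.5914 = 0.9793.
So u = 0.9793 × 3.00 × 10^8 m/s.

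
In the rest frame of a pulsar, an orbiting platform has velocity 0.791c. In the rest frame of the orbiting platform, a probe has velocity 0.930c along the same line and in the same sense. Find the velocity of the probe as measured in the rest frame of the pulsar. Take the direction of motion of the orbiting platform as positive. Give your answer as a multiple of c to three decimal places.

With v = 0.791 and u' = 0.930 (in units of c),
u = (u' + v)/(1 + u'v/c²):
u = (0.930 + 0.791) / (1 + 0.930·0.791) = 1.7210/1.7356 = 0.9916

0.992c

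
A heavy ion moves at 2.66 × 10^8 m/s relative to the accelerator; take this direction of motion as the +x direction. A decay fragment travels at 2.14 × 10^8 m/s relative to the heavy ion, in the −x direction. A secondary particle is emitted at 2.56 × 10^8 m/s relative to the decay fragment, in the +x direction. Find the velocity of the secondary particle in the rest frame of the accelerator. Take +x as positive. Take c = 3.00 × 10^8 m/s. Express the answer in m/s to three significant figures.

Apply u = (u' + v)/(1 + u'v/c²) successively, working outward toward the accelerator.
(Dividing each given speed by c = 3.00 × 10^8 m/s to work in units of c.)
Start: velocity of the heavy ion relative to the accelerator = 0.8867c.
Compose with the decay fragment (u' = -0.713 in the heavy ion frame): u_1 = (-0.713 + 0.887) / (1 + (-0.713)·0.887) = 0.1733/0.3675 = 0.4716.
Compose with the secondary particle (u' = 0.853 in the decay fragment frame): u_2 = (0.853 + 0.472) / (1 + 0.853·0.472) = 1.3250/1.4025 = 0.9447.
So u = 0.9447 × 3.00 × 10^8 m/s.

+2.83 × 10^8 m/s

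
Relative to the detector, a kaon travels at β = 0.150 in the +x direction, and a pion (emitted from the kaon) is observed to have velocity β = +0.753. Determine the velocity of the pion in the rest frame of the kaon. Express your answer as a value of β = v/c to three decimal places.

β = +0.680

Invert the composition law: u' = (u − v)/(1 − uv/c²).
u' = (0.753 − 0.150) / (1 − (0.753)(0.150)) = 0.6030/0.8871 = 0.6798.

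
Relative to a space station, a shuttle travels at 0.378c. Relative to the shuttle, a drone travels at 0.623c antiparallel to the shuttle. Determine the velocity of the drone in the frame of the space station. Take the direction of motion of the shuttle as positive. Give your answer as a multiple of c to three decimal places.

-0.320c

With v = 0.378 and u' = -0.623 (in units of c),
u = (u' + v)/(1 + u'v/c²):
u = (-0.623 + 0.378) / (1 + (-0.623)·0.378) = -0.2450/0.7645 = -0.3205
(Galilean addition would give -0.245c.)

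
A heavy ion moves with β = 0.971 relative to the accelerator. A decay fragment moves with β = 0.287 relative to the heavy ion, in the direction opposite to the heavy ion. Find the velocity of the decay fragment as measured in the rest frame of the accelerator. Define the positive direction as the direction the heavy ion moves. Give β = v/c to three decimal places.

With v = 0.971 and u' = -0.287 (in units of c),
u = (u' + v)/(1 + u'v/c²):
u = (-0.287 + 0.971) / (1 + (-0.287)·0.971) = 0.6840/0.7213 = 0.9483

β = +0.948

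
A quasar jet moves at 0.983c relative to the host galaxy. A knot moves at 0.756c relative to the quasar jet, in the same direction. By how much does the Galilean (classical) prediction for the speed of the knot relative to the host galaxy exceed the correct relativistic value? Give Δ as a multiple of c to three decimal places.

Δ = 0.741c

Galilean: u_cl = 0.756 + 0.983 = 1.7390.
Relativistic: u_rel = (0.756 + 0.983) / (1 + 0.756·0.983) = 1.7390/1.7431 = 0.9976.
Δ = 1.7390 − 0.9976 = 0.7414.
(The classical prediction exceeds c; the relativistic result does not.)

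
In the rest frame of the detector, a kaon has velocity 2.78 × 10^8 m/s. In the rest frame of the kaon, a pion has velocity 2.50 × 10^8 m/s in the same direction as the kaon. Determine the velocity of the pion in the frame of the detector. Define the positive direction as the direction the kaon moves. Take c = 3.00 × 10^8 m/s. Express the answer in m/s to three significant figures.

In units of c (dividing by 3.00 × 10^8 m/s): v = 0.927, u' = 0.833.
u = (u' + v)/(1 + u'v/c²):
u = (0.833 + 0.927) / (1 + 0.833·0.927) = 1.7600/1.7722 = 0.9931
(Galilean addition would give +1.760c, exceeding c.)
Converting back: u = 0.9931 × 3.00 × 10^8 m/s.

2.98 × 10^8 m/s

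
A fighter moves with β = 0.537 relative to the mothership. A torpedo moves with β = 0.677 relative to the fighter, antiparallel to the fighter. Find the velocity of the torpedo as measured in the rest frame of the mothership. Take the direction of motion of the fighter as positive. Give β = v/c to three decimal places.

β = -0.220

With v = 0.537 and u' = -0.677 (in units of c),
u = (u' + v)/(1 + u'v/c²):
u = (-0.677 + 0.537) / (1 + (-0.677)·0.537) = -0.1400/0.6365 = -0.2200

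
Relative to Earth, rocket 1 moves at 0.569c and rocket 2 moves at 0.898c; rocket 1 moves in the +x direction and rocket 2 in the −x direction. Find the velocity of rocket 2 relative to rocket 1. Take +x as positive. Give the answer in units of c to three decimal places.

-0.971c

β_A = 0.569, β_B = -0.898.
Transform to A's frame with the inverse velocity-addition law: u' = (u − v)/(1 − uv/c²), taking u = β_B and v = β_A.
u' = (-0.898 − 0.569) / (1 − (0.569)(-0.898)) = -1.4670/1.5110 = -0.9709.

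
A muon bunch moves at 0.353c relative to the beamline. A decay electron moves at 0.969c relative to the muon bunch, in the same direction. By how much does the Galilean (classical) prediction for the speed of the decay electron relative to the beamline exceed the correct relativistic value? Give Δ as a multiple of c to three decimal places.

Δ = 0.337c

Galilean: u_cl = 0.969 + 0.353 = 1.3220.
Relativistic: u_rel = (0.969 + 0.353) / (1 + 0.969·0.353) = 1.3220/1.3421 = 0.9851.
Δ = 1.3220 − 0.9851 = 0.3369.
(The classical prediction exceeds c; the relativistic result does not.)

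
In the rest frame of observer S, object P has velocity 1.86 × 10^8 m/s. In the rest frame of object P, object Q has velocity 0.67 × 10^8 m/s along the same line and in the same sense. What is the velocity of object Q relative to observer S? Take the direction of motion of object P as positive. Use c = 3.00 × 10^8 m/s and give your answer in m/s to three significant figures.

2.22 × 10^8 m/s

In units of c (dividing by 3.00 × 10^8 m/s): v = 0.620, u' = 0.223.
u = (u' + v)/(1 + u'v/c²):
u = (0.223 + 0.620) / (1 + 0.223·0.620) = 0.8433/1.1385 = 0.7408
(Galilean addition would give +0.843c.)
Converting back: u = 0.7408 × 3.00 × 10^8 m/s.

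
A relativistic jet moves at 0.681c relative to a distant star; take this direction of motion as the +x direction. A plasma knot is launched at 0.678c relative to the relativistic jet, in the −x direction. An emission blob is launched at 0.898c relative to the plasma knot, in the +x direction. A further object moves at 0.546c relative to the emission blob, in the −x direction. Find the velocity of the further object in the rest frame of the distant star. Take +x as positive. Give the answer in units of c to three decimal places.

+0.694c

Apply u = (u' + v)/(1 + u'v/c²) successively, working outward toward the distant star.
Start: velocity of the relativistic jet relative to the distant star = 0.6810c.
Compose with the plasma knot (u' = -0.678 in the relativistic jet frame): u_1 = (-0.678 + 0.681) / (1 + (-0.678)·0.681) = 0.0030/0.5383 = 0.0056.
Compose with the emission blob (u' = 0.898 in the plasma knot frame): u_2 = (0.898 + 0.006) / (1 + 0.898·0.006) = 0.9036/1.0050 = 0.8991.
Compose with the further object (u' = -0.546 in the emission blob frame): u_3 = (-0.546 + 0.899) / (1 + (-0.546)·0.899) = 0.3531/0.5091 = 0.6935.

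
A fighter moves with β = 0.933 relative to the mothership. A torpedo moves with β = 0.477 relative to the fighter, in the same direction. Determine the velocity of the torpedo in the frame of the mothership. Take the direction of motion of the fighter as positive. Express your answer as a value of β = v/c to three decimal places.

β = 0.976

With v = 0.933 and u' = 0.477 (in units of c),
u = (u' + v)/(1 + u'v/c²):
u = (0.477 + 0.933) / (1 + 0.477·0.933) = 1.4100/1.4450 = 0.9758
(Galilean addition would give +1.410c, exceeding c.)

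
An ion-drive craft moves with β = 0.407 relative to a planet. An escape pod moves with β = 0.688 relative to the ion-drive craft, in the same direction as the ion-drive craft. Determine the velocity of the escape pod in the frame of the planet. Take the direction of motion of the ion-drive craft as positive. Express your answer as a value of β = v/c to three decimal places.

β = 0.855

With v = 0.407 and u' = 0.688 (in units of c),
u = (u' + v)/(1 + u'v/c²):
u = (0.688 + 0.407) / (1 + 0.688·0.407) = 1.0950/1.2800 = 0.8555
(Galilean addition would give +1.095c, exceeding c.)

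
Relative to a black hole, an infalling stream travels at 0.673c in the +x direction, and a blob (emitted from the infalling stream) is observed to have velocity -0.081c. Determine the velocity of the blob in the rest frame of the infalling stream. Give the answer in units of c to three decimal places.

Invert the composition law: u' = (u − v)/(1 − uv/c²).
u' = (-0.081 − 0.673) / (1 − (-0.081)(0.673)) = -0.7540/1.0545 = -0.7150.

-0.715c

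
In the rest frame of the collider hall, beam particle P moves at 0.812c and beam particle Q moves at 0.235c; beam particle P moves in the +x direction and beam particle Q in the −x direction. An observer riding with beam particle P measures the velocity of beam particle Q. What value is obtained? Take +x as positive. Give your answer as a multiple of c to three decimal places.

β_A = 0.812, β_B = -0.235.
Transform to A's frame with the inverse velocity-addition law: u' = (u − v)/(1 − uv/c²), taking u = β_B and v = β_A.
u' = (-0.235 − 0.812) / (1 − (0.812)(-0.235)) = -1.0470/1.1908 = -0.8792.

-0.879c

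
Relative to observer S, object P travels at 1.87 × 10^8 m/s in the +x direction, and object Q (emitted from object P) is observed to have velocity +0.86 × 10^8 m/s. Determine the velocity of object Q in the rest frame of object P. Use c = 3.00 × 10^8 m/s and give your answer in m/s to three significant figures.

v = 0.623c, u = 0.287c.
Invert the composition law: u' = (u − v)/(1 − uv/c²).
u' = (0.287 − 0.623) / (1 − (0.287)(0.623)) = -0.3367/0.8213 = -0.4099.
u' = -0.4099 × 3.00 × 10^8 m/s.

-1.23 × 10^8 m/s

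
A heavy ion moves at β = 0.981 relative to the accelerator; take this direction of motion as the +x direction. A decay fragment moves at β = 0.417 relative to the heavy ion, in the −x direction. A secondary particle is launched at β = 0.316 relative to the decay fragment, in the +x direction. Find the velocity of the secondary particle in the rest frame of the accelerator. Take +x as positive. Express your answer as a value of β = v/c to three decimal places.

Apply u = (u' + v)/(1 + u'v/c²) successively, working outward toward the accelerator.
Start: velocity of the heavy ion relative to the accelerator = 0.9810c.
Compose with the decay fragment (u' = -0.417 in the heavy ion frame): u_1 = (-0.417 + 0.981) / (1 + (-0.417)·0.981) = 0.5640/0.5909 = 0.9544.
Compose with the secondary particle (u' = 0.316 in the decay fragment frame): u_2 = (0.316 + 0.954) / (1 + 0.316·0.954) = 1.2704/1.3016 = 0.9761.

β = +0.976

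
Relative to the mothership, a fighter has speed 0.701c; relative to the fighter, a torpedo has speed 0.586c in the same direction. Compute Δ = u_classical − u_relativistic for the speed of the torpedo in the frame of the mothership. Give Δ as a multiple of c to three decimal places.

Galilean: u_cl = 0.586 + 0.701 = 1.2870.
Relativistic: u_rel = (0.586 + 0.701) / (1 + 0.586·0.701) = 1.2870/1.4108 = 0.9123.
Δ = 1.2870 − 0.9123 = 0.3747.
(The classical prediction exceeds c; the relativistic result does not.)

Δ = 0.375c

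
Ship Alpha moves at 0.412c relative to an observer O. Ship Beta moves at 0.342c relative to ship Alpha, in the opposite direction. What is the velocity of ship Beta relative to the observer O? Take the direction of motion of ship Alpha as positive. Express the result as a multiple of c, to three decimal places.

With v = 0.412 and u' = -0.342 (in units of c),
u = (u' + v)/(1 + u'v/c²):
u = (-0.342 + 0.412) / (1 + (-0.342)·0.412) = 0.0700/0.8591 = 0.0815
(Galilean addition would give +0.070c.)

+0.081c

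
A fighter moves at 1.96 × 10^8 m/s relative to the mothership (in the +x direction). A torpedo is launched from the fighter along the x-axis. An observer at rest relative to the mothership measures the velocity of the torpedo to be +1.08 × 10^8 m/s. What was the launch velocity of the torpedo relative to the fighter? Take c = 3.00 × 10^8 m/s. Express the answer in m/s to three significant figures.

-1.15 × 10^8 m/s

v = 0.653c, u = 0.360c.
Invert the composition law: u' = (u − v)/(1 − uv/c²).
u' = (0.360 − 0.653) / (1 − (0.360)(0.653)) = -0.2933/0.7648 = -0.3835.
u' = -0.3835 × 3.00 × 10^8 m/s.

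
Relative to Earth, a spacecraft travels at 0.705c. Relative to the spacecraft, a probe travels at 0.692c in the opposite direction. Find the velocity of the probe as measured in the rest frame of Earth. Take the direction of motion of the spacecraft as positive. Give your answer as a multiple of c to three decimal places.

With v = 0.705 and u' = -0.692 (in units of c),
u = (u' + v)/(1 + u'v/c²):
u = (-0.692 + 0.705) / (1 + (-0.692)·0.705) = 0.0130/0.5121 = 0.0254
(Galilean addition would give +0.013c.)

+0.025c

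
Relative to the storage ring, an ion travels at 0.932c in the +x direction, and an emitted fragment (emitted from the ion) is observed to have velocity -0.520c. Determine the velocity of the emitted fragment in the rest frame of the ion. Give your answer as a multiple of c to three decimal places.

Invert the composition law: u' = (u − v)/(1 − uv/c²).
u' = (-0.520 − 0.932) / (1 − (-0.520)(0.932)) = -1.4520/1.4846 = -0.9780.

-0.978c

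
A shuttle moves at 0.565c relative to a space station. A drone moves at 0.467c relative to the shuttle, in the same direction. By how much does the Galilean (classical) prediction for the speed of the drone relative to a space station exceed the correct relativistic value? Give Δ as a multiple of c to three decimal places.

Galilean: u_cl = 0.467 + 0.565 = 1.0320.
Relativistic: u_rel = (0.467 + 0.565) / (1 + 0.467·0.565) = 1.0320/1.2639 = 0.8165.
Δ = 1.0320 − 0.8165 = 0.2155.
(The classical prediction exceeds c; the relativistic result does not.)

Δ = 0.215c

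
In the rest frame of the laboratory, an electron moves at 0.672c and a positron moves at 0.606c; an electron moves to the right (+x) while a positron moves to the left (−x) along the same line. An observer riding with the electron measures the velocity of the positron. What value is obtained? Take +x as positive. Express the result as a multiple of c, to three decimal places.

β_A = 0.672, β_B = -0.606.
Transform to A's frame with the inverse velocity-addition law: u' = (u − v)/(1 − uv/c²), taking u = β_B and v = β_A.
u' = (-0.606 − 0.672) / (1 − (0.672)(-0.606)) = -1.2780/1.4072 = -0.9082.

-0.908c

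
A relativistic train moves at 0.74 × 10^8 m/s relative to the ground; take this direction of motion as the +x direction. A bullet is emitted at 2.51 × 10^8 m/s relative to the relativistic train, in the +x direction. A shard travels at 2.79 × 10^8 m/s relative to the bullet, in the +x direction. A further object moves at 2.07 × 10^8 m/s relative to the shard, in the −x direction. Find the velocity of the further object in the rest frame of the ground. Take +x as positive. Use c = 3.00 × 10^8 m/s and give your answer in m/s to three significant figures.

Apply u = (u' + v)/(1 + u'v/c²) successively, working outward toward the ground.
(Dividing each given speed by c = 3.00 × 10^8 m/s to work in units of c.)
Start: velocity of the relativistic train relative to the ground = 0.2467c.
Compose with the bullet (u' = 0.837 in the relativistic train frame): u_1 = (0.837 + 0.247) / (1 + 0.837·0.247) = 1.0833/1.2064 = 0.8980.
Compose with the shard (u' = 0.930 in the bullet frame): u_2 = (0.930 + 0.898) / (1 + 0.930·0.898) = 1.8280/1.8351 = 0.9961.
Compose with the further object (u' = -0.690 in the shard frame): u_3 = (-0.690 + 0.996) / (1 + (-0.690)·0.996) = 0.3061/0.3127 = 0.9790.
So u = 0.9790 × 3.00 × 10^8 m/s.

+2.94 × 10^8 m/s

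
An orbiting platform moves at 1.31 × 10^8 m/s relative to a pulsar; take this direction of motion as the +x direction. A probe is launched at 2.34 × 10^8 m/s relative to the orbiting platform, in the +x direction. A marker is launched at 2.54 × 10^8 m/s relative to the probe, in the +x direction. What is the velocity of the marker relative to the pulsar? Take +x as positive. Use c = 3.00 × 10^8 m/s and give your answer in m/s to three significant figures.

Apply u = (u' + v)/(1 + u'v/c²) successively, working outward toward the pulsar.
(Dividing each given speed by c = 3.00 × 10^8 m/s to work in units of c.)
Start: velocity of the orbiting platform relative to the pulsar = 0.4367c.
Compose with the probe (u' = 0.780 in the orbiting platform frame): u_1 = (0.780 + 0.437) / (1 + 0.780·0.437) = 1.2167/1.3406 = 0.9076.
Compose with the marker (u' = 0.847 in the probe frame): u_2 = (0.847 + 0.908) / (1 + 0.847·0.908) = 1.7542/1.7684 = 0.9920.
So u = 0.9920 × 3.00 × 10^8 m/s.

2.98 × 10^8 m/s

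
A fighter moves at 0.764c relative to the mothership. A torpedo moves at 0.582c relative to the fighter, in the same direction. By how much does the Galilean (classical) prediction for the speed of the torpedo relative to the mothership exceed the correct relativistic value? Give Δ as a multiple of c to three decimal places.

Galilean: u_cl = 0.582 + 0.764 = 1.3460.
Relativistic: u_rel = (0.582 + 0.764) / (1 + 0.582·0.764) = 1.3460/1.4446 = 0.9317.
Δ = 1.3460 − 0.9317 = 0.4143.
(The classical prediction exceeds c; the relativistic result does not.)

Δ = 0.414c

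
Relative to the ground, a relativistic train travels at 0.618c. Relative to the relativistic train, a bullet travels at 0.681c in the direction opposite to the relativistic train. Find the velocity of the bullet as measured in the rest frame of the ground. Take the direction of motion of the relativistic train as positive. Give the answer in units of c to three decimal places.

With v = 0.618 and u' = -0.681 (in units of c),
u = (u' + v)/(1 + u'v/c²):
u = (-0.681 + 0.618) / (1 + (-0.681)·0.618) = -0.0630/0.5791 = -0.1088

-0.109c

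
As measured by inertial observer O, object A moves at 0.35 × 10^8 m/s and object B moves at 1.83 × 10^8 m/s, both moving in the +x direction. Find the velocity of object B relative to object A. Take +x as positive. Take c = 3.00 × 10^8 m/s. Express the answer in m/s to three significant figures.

β_A = 0.117, β_B = 0.610 (dividing each by c = 3.00 × 10^8 m/s).
Transform to A's frame with the inverse velocity-addition law: u' = (u − v)/(1 − uv/c²), taking u = β_B and v = β_A.
u' = (0.610 − 0.117) / (1 − (0.117)(0.610)) = 0.4933/0.9288 = 0.5311.
u' = 0.5311 × 3.00 × 10^8 m/s.

+1.59 × 10^8 m/s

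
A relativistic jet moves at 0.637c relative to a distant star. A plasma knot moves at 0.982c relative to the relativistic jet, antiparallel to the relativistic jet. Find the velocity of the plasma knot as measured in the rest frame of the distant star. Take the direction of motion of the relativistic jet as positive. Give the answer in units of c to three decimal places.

With v = 0.637 and u' = -0.982 (in units of c),
u = (u' + v)/(1 + u'v/c²):
u = (-0.982 + 0.637) / (1 + (-0.982)·0.637) = -0.3450/0.3745 = -0.9213
(Galilean addition would give -0.345c.)

-0.921c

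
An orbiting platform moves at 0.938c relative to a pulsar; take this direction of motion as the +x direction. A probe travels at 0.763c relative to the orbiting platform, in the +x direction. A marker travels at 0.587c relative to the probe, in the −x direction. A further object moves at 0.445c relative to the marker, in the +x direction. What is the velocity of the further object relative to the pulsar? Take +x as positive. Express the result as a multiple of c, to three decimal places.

Apply u = (u' + v)/(1 + u'v/c²) successively, working outward toward the pulsar.
Start: velocity of the orbiting platform relative to the pulsar = 0.9380c.
Compose with the probe (u' = 0.763 in the orbiting platform frame): u_1 = (0.763 + 0.938) / (1 + 0.763·0.938) = 1.7010/1.7157 = 0.9914.
Compose with the marker (u' = -0.587 in the probe frame): u_2 = (-0.587 + 0.991) / (1 + (-0.587)·0.991) = 0.4044/0.4180 = 0.9675.
Compose with the further object (u' = 0.445 in the marker frame): u_3 = (0.445 + 0.967) / (1 + 0.445·0.967) = 1.4125/1.4305 = 0.9874.

+0.987c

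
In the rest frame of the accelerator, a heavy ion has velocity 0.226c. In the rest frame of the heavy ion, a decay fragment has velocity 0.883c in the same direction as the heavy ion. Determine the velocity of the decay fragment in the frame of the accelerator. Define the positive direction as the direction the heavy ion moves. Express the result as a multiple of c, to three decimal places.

With v = 0.226 and u' = 0.883 (in units of c),
u = (u' + v)/(1 + u'v/c²):
u = (0.883 + 0.226) / (1 + 0.883·0.226) = 1.1090/1.1996 = 0.9245

0.925c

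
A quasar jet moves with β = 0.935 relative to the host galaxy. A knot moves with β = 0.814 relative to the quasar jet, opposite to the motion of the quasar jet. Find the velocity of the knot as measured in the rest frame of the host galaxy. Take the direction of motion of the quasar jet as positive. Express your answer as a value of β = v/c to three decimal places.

With v = 0.935 and u' = -0.814 (in units of c),
u = (u' + v)/(1 + u'v/c²):
u = (-0.814 + 0.935) / (1 + (-0.814)·0.935) = 0.1210/0.2389 = 0.5065
(Galilean addition would give +0.121c.)

β = +0.506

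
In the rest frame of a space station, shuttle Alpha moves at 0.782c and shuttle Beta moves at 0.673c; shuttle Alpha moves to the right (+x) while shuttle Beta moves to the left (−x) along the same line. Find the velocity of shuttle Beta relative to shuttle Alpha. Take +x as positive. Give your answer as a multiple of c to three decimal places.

-0.953c

β_A = 0.782, β_B = -0.673.
Transform to A's frame with the inverse velocity-addition law: u' = (u − v)/(1 − uv/c²), taking u = β_B and v = β_A.
u' = (-0.673 − 0.782) / (1 − (0.782)(-0.673)) = -1.4550/1.5263 = -0.9533.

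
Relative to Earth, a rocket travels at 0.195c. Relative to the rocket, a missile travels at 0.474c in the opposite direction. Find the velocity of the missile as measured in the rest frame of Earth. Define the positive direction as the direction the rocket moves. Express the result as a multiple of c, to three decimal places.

With v = 0.195 and u' = -0.474 (in units of c),
u = (u' + v)/(1 + u'v/c²):
u = (-0.474 + 0.195) / (1 + (-0.474)·0.195) = -0.2790/0.9076 = -0.3074

-0.307c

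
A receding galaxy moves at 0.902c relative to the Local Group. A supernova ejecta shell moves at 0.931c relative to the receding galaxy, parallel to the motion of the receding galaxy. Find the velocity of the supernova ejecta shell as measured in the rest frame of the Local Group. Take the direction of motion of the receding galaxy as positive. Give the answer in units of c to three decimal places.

With v = 0.902 and u' = 0.931 (in units of c),
u = (u' + v)/(1 + u'v/c²):
u = (0.931 + 0.902) / (1 + 0.931·0.902) = 1.8330/1.8398 = 0.9963
(Galilean addition would give +1.833c, exceeding c.)

0.996c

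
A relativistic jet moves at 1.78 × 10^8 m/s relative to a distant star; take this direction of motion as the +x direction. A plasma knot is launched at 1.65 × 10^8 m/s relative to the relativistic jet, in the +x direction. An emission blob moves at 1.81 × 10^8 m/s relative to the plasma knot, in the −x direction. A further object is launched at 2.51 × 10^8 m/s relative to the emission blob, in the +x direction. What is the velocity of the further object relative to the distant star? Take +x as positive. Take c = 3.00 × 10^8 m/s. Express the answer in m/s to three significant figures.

Apply u = (u' + v)/(1 + u'v/c²) successively, working outward toward the distant star.
(Dividing each given speed by c = 3.00 × 10^8 m/s to work in units of c.)
Start: velocity of the relativistic jet relative to the distant star = 0.5933c.
Compose with the plasma knot (u' = 0.550 in the relativistic jet frame): u_1 = (0.550 + 0.593) / (1 + 0.550·0.593) = 1.1433/1.3263 = 0.8620.
Compose with the emission blob (u' = -0.603 in the plasma knot frame): u_2 = (-0.603 + 0.862) / (1 + (-0.603)·0.862) = 0.2587/0.4799 = 0.5390.
Compose with the further object (u' = 0.837 in the emission blob frame): u_3 = (0.837 + 0.539) / (1 + 0.837·0.539) = 1.3757/1.4510 = 0.9481.
So u = 0.9481 × 3.00 × 10^8 m/s.

+2.84 × 10^8 m/s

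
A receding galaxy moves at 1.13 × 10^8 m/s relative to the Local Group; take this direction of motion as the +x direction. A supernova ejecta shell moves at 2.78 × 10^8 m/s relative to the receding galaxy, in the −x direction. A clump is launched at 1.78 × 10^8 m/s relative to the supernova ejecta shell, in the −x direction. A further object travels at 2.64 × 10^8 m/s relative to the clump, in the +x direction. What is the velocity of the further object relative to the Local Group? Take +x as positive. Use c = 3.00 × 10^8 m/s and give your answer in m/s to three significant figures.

Apply u = (u' + v)/(1 + u'v/c²) successively, working outward toward the Local Group.
(Dividing each given speed by c = 3.00 × 10^8 m/s to work in units of c.)
Start: velocity of the receding galaxy relative to the Local Group = 0.3767c.
Compose with the supernova ejecta shell (u' = -0.927 in the receding galaxy frame): u_1 = (-0.927 + 0.377) / (1 + (-0.927)·0.377) = -0.5500/0.6510 = -0.8449.
Compose with the clump (u' = -0.593 in the supernova ejecta shell frame): u_2 = (-0.593 + (-0.845)) / (1 + (-0.593)·(-0.845)) = -1.4382/1.5013 = -0.9580.
Compose with the further object (u' = 0.880 in the clump frame): u_3 = (0.880 + (-0.958)) / (1 + 0.880·(-0.958)) = -0.0780/0.1570 = -0.4969.
So u = -0.4969 × 3.00 × 10^8 m/s.

-1.49 × 10^8 m/s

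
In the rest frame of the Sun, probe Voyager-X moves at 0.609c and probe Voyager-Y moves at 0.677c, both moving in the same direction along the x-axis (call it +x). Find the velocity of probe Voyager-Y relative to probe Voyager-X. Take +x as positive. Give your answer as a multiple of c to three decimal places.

β_A = 0.609, β_B = 0.677.
Transform to A's frame with the inverse velocity-addition law: u' = (u − v)/(1 − uv/c²), taking u = β_B and v = β_A.
u' = (0.677 − 0.609) / (1 − (0.609)(0.677)) = 0.0680/0.5877 = 0.1157.

+0.116c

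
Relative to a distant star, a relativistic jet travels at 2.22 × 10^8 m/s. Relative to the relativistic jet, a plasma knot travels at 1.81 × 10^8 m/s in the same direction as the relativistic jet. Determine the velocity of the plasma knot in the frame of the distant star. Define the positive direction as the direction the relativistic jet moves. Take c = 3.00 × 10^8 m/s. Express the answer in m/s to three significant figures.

2.79 × 10^8 m/s

In units of c (dividing by 3.00 × 10^8 m/s): v = 0.740, u' = 0.603.
u = (u' + v)/(1 + u'v/c²):
u = (0.603 + 0.740) / (1 + 0.603·0.740) = 1.3433/1.4465 = 0.9287
Converting back: u = 0.9287 × 3.00 × 10^8 m/s.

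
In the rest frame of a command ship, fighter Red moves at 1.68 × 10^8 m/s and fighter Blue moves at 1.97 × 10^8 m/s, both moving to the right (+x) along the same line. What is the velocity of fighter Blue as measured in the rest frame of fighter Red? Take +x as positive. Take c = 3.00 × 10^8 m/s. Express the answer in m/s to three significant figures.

+4.59 × 10^7 m/s

β_A = 0.560, β_B = 0.657 (dividing each by c = 3.00 × 10^8 m/s).
Transform to A's frame with the inverse velocity-addition law: u' = (u − v)/(1 − uv/c²), taking u = β_B and v = β_A.
u' = (0.657 − 0.560) / (1 − (0.560)(0.657)) = 0.0967/0.6323 = 0.1529.
u' = 0.1529 × 3.00 × 10^8 m/s.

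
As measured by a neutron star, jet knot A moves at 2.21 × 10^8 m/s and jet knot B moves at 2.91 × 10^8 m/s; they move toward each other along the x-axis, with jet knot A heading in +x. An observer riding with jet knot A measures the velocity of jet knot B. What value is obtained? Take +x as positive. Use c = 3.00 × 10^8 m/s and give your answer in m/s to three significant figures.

β_A = 0.737, β_B = -0.970 (dividing each by c = 3.00 × 10^8 m/s).
Transform to A's frame with the inverse velocity-addition law: u' = (u − v)/(1 − uv/c²), taking u = β_B and v = β_A.
u' = (-0.970 − 0.737) / (1 − (0.737)(-0.970)) = -1.7067/1.7146 = -0.9954.
u' = -0.9954 × 3.00 × 10^8 m/s.

-2.99 × 10^8 m/s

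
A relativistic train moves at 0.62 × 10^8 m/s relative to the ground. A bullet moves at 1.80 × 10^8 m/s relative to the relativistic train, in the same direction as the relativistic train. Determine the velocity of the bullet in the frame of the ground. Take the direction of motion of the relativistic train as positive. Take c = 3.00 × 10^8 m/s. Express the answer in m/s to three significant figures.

In units of c (dividing by 3.00 × 10^8 m/s): v = 0.207, u' = 0.600.
u = (u' + v)/(1 + u'v/c²):
u = (0.600 + 0.207) / (1 + 0.600·0.207) = 0.8067/1.1240 = 0.7177
Converting back: u = 0.7177 × 3.00 × 10^8 m/s.

2.15 × 10^8 m/s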